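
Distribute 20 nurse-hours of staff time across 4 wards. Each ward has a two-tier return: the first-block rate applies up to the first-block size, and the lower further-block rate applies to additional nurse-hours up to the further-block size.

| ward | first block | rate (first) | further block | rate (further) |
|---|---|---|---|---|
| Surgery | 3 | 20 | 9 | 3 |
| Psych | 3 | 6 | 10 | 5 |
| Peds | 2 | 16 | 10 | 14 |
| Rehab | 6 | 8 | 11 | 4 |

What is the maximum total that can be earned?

Order all 8 blocks by rate: Surgery/T1 20 > Peds/T1 16 > Peds/T2 14 > Rehab/T1 8 > Psych/T1 6 > Psych/T2 5 > Rehab/T2 4 > Surgery/T2 3.
Surgery/T1 (20): +3 — 17 left.
Peds/T1 (16): +2 — 15 left.
Peds/T2 (14): +10 — 5 left.
Rehab T1 at 8: only 5 left, fill 5.
Total = 20×3 + 16×2 + 14×10 + 8×5 = 272.

272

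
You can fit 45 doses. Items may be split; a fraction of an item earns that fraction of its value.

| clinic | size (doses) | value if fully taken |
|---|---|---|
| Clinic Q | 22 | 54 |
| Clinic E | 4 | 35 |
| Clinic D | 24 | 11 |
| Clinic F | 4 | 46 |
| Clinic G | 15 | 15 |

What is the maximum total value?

Sort by value density: Clinic F 46/4≈11.5, Clinic E 35/4≈8.75, Clinic Q 54/22≈2.45, Clinic G 15/15≈1, Clinic D 11/24≈0.458.
All 4 doses of Clinic F fit (value 46) ; 41 remain.
Take all of Clinic E (4 doses, value 35) ; 37 doses left.
Take all of Clinic Q (22 doses, value 54) ; 15 doses left.
All 15 doses of Clinic G fit (value 15) ; 0 remain.
Total value = 150.

150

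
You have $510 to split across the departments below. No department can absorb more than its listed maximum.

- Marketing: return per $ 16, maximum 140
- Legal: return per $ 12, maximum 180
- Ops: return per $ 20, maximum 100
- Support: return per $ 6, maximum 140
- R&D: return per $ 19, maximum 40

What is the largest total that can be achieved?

7460

Order the departments by return per $: Ops 20 > R&D 19 > Marketing 16 > Legal 12 > Support 6.
Give Ops 100 to hit its cap of 100 — 410 left.
R&D takes 40 to reach its cap of 40 — 370 left.
Give Marketing 140 to hit its cap of 140 — 230 left.
Give Legal 180 to hit its cap of 180 — 50 left.
Support: +50 (room for 140) → 50. Pool exhausted.
Total = 16×140 + 12×180 + 20×100 + 6×50 + 19×40 = 7460.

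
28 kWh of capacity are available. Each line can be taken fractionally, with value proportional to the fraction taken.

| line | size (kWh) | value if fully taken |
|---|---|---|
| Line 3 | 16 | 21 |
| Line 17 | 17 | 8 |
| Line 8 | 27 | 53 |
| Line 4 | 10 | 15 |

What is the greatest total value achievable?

54.5

Sort by value density: Line 8 53/27≈1.96, Line 4 15/10≈1.5, Line 3 21/16≈1.31, Line 17 8/17≈0.471.
All 27 kWh of Line 8 fit (value 53) — 1 remain.
Only 1 kWh remain; take 1/10 of Line 4 for value 15×1/10 = 1.5.
Total value = 54.5.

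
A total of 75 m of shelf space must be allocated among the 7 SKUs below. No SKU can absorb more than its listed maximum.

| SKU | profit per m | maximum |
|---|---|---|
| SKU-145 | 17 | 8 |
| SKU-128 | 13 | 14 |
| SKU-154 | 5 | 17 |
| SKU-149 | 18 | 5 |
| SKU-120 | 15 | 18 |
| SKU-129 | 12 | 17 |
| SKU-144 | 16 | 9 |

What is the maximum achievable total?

Highest profit per m first: SKU-149 18 > SKU-145 17 > SKU-144 16 > SKU-120 15 > SKU-128 13 > SKU-129 12 > SKU-154 5.
SKU-149: +5 to 5 (cap) — 70 left.
SKU-145 takes 8 to reach its cap of 8 — 62 left.
Give SKU-144 9 to hit its cap of 9 — 53 left.
Give SKU-120 18 to hit its cap of 18 — 35 left.
SKU-128 takes 14 to reach its cap of 14 — 21 left.
Give SKU-129 17 to hit its cap of 17 — 4 left.
SKU-154 has room for 17 but only 4 remain, so it gets 4.
Total = 17×8 + 13×14 + 5×4 + 18×5 + 15×18 + 12×17 + 16×9 = 1046.

1046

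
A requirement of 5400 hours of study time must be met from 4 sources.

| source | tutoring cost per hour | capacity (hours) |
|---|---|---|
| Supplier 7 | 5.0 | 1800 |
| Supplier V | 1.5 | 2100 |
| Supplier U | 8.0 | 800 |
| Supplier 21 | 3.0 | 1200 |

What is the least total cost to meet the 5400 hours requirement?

Use sources in increasing cost order.
Supplier V (1.5): use full 2100 ; 3300 hours to go.
Take 1200 from Supplier 21 at 3.0 ; need 2100 more.
Supplier 7 (5.0): use full 1800 ; 300 hours to go.
Take 300 from Supplier U at 8.0 to finish.
Cost = 2100×1.5 + 1200×3.0 + 1800×5.0 + 300×8.0 = 18150.

18150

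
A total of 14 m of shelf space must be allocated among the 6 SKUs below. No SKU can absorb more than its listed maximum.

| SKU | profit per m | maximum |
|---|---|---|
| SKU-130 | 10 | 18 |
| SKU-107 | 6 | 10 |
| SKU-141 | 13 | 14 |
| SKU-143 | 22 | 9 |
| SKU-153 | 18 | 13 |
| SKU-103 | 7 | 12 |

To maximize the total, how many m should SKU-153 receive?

5

Order the SKUs by profit per m: SKU-143 22 > SKU-153 18 > SKU-141 13 > SKU-130 10 > SKU-103 7 > SKU-107 6.
SKU-143 takes 9 to reach its cap of 9 ; 5 left.
SKU-153: +5 (room for 13) → 5. Pool exhausted.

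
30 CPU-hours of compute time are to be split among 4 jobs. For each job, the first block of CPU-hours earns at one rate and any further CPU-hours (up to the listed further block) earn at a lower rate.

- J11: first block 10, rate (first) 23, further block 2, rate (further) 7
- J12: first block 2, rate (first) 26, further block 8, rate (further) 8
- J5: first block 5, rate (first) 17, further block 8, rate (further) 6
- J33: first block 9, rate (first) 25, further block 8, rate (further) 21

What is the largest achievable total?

Rank every tier by rate: J12/T1 26 > J33/T1 25 > J11/T1 23 > J33/T2 21 > J5/T1 17 > J12/T2 8 > J11/T2 7 > J5/T2 6.
J12/T1 (26): +2 ; 28 left.
J33/T1 (25): +9 ; 19 left.
J11 T1 at 23: fill all 10 ; 9 left.
J33/T2 (21): +8 ; 1 left.
1 remain; put them into J5 T1 at 17.
Total = 26×2 + 25×9 + 23×10 + 21×8 + 17×1 = 692.

692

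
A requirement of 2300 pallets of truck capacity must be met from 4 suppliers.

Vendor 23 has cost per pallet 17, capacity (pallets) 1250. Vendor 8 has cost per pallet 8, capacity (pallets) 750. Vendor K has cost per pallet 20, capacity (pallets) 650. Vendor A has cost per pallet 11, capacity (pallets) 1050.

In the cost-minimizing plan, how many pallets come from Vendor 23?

Use suppliers in increasing cost order.
Vendor 8 at 8: take all 750 pallets — 1550 still needed.
Vendor A at 11: take all 1050 pallets — 500 still needed.
Take 500 from Vendor 23 at 17 to finish.
Vendor K: unused.

500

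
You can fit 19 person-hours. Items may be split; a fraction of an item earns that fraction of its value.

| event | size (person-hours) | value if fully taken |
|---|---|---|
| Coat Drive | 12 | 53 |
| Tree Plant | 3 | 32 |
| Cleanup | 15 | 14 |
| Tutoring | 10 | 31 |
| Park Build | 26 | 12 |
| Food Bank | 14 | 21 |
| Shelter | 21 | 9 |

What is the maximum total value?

Best value per unit of size first: Tree Plant 32/3≈10.7, Coat Drive 53/12≈4.42, Tutoring 31/10≈3.1, Food Bank 21/14≈1.5, Cleanup 14/15≈0.933, Park Build 12/26≈0.462, Shelter 9/21≈0.429.
Take all of Tree Plant (3 person-hours, value 32) → 16 person-hours left.
Coat Drive: take in full, 12 person-hours for value 53 → 4 left.
4 person-hours left: a 4/10 share of Tutoring gives 31×4/10 = 12.4.
Total value = 97.4.

97.4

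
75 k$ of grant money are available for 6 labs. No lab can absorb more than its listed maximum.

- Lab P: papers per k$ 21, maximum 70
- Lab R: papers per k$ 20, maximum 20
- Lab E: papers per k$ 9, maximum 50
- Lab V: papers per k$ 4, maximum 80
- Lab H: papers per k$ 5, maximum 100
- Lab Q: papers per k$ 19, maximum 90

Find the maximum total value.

1570

Rank by papers per k$: Lab P 21 > Lab R 20 > Lab Q 19 > Lab E 9 > Lab H 5 > Lab V 4.
Give Lab P 70 to hit its cap of 70 — 5 left.
Lab R has room for 20 but only 5 remain, so it gets 5.
Total = 21×70 + 20×5 = 1570.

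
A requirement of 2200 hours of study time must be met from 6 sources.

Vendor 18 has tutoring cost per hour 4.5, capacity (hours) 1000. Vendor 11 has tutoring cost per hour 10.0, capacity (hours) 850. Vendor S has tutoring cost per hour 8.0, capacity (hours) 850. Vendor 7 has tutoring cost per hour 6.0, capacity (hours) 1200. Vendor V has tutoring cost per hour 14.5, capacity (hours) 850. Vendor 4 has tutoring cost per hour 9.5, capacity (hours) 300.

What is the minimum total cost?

Cheapest first:
Vendor 18 at 4.5: take all 1000 hours → 1200 still needed.
Take 1200 from Vendor 7 at 6.0 → need 0 more.
Vendor S, Vendor 4, Vendor 11, Vendor V: unused.
Cost = 1000×4.5 + 1200×6.0 = 11700.

11700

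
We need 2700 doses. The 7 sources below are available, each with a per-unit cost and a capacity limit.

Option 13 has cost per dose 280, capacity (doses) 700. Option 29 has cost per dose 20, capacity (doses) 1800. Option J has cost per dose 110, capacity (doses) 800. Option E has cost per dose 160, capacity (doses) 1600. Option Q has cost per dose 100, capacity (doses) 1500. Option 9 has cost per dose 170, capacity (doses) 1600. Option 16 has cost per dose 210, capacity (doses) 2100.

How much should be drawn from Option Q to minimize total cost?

900

Use sources in increasing cost order.
Option 29 (20): use full 1800 ; 900 doses to go.
Option Q at 100: take 900 of its 1500 ; requirement met.
Option J, Option E, Option 9, Option 16, Option 13: unused.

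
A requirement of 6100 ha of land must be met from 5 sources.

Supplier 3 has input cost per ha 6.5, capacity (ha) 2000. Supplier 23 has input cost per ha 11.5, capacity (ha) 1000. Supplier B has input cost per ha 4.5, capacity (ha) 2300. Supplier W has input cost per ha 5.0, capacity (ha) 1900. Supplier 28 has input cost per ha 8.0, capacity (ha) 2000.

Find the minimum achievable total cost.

Cheapest first:
Supplier B (4.5): use full 2300 ; 3800 ha to go.
Supplier W at 5.0: take all 1900 ha ; 1900 still needed.
Take 1900 from Supplier 3 at 6.5 to finish.
Supplier 28, Supplier 23: unused.
Cost = 2300×4.5 + 1900×5.0 + 1900×6.5 = 32200.

32200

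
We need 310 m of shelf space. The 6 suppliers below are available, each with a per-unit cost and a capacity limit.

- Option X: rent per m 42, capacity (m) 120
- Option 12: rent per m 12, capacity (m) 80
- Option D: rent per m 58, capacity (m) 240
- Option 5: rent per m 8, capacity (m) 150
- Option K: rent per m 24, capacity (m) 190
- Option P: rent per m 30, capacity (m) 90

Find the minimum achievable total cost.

4080

Cheapest first:
Take 150 from Option 5 at 8 ; need 160 more.
Take 80 from Option 12 at 12 ; need 80 more.
Option K (24): take the remaining 80 ; done.
Option P, Option X, Option D: unused.
Cost = 150×8 + 80×12 + 80×24 = 4080.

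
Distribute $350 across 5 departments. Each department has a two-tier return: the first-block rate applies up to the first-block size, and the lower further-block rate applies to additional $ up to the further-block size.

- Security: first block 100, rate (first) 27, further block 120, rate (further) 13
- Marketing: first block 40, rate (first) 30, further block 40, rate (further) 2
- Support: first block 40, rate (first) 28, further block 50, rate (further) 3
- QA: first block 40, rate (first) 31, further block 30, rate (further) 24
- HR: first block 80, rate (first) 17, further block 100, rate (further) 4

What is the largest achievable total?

Treat each block as its own option and order by rate: QA/tier1 31 > Marketing/tier1 30 > Support/tier1 28 > Security/tier1 27 > QA/tier2 24 > HR/tier1 17 > Security/tier2 13 > HR/tier2 4 > Support/tier2 3 > Marketing/tier2 2.
Fill QA tier1 block (40 at 31) — 310 left.
Marketing/tier1 (30): +40 — 270 left.
Support tier1 at 28: fill all 40 — 230 left.
Fill Security tier1 block (100 at 27) — 130 left.
Fill QA tier2 block (30 at 24) — 100 left.
HR/tier1 (17): +80 — 20 left.
Security tier2 at 13: only 20 left, fill 20.
Total = 31×40 + 30×40 + 28×40 + 27×100 + 24×30 + 17×80 + 13×20 = 8600.

8600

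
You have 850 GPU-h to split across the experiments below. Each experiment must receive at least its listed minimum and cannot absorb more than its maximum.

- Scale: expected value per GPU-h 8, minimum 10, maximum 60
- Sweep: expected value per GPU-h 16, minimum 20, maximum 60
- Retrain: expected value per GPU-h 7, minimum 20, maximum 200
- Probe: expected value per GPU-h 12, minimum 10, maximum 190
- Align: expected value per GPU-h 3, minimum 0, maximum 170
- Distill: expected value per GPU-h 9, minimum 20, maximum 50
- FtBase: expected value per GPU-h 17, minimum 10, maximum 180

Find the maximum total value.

8960

Meeting every minimum uses 10+20+20+10+0+20+10 = 90 GPU-h, leaving 760.
Order the experiments by expected value per GPU-h: FtBase 17 > Sweep 16 > Probe 12 > Distill 9 > Scale 8 > Retrain 7 > Align 3.
FtBase: +170 to 180 (cap) → 590 left.
Sweep takes 40 more to reach its cap of 60 → 550 left.
Probe: +180 to 190 (cap) → 370 left.
Distill: +30 to 50 (cap) → 340 left.
Give Scale 50 more to hit its cap of 60 → 290 left.
Give Retrain 180 more to hit its cap of 200 → 110 left.
Only 110 left; Align takes them to reach 110.
Total = 8×60 + 16×60 + 7×200 + 12×190 + 3×110 + 9×50 + 17×180 = 8960.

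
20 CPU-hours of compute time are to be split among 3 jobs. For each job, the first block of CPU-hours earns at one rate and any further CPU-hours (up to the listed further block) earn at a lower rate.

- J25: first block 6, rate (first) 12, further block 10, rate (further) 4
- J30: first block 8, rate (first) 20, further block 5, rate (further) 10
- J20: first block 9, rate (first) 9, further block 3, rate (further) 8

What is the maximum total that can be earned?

Order all 6 blocks by rate: J30/tier1 20 > J25/tier1 12 > J30/tier2 10 > J20/tier1 9 > J20/tier2 8 > J25/tier2 4.
J30 tier1 at 20: fill all 8 → 12 left.
J25 tier1 at 12: fill all 6 → 6 left.
J30 tier2 at 10: fill all 5 → 1 left.
J20/tier1: +1 of 9 at 9; pool empty.
Total = 20×8 + 12×6 + 10×5 + 9×1 = 291.

291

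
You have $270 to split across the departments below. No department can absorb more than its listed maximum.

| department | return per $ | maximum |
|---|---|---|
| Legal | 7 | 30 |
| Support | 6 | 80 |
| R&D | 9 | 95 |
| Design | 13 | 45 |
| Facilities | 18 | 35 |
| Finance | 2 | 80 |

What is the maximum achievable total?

Order the departments by return per $: Facilities 18 > Design 13 > R&D 9 > Legal 7 > Support 6 > Finance 2.
Facilities: +35 to 35 (cap) → 235 left.
Design: +45 to 45 (cap) → 190 left.
R&D: +95 to 95 (cap) → 95 left.
Give Legal 30 to hit its cap of 30 → 65 left.
Support: +65 (room for 80) → 65. Pool exhausted.
Total = 7×30 + 6×65 + 9×95 + 13×45 + 18×35 = 2670.

2670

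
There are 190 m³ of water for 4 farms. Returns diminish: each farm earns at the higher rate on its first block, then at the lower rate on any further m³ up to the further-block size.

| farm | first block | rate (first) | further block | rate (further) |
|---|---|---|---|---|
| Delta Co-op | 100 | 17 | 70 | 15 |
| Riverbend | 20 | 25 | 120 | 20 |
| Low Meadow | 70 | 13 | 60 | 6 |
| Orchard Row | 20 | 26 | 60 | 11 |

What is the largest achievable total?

3930

Order all 8 blocks by rate: Orchard Row/first 26 > Riverbend/first 25 > Riverbend/second 20 > Delta Co-op/first 17 > Delta Co-op/second 15 > Low Meadow/first 13 > Orchard Row/second 11 > Low Meadow/second 6.
Orchard Row/first (26): +20 → 170 left.
Riverbend/first (25): +20 → 150 left.
Fill Riverbend second block (120 at 20) → 30 left.
30 remain; put them into Delta Co-op first at 17.
Total = 26×20 + 25×20 + 20×120 + 17×30 = 3930.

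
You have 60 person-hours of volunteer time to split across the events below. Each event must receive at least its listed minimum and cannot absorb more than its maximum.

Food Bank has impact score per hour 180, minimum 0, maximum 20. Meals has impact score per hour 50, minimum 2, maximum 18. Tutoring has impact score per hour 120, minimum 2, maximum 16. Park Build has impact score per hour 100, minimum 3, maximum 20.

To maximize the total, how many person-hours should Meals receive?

Meeting every minimum uses 0+2+2+3 = 7 person-hours, leaving 53.
Highest impact score per hour first: Food Bank 180 > Tutoring 120 > Park Build 100 > Meals 50.
Give Food Bank 20 more to hit its cap of 20 — 33 left.
Give Tutoring 14 more to hit its cap of 16 — 19 left.
Give Park Build 17 more to hit its cap of 20 — 2 left.
Meals: +2 (room for 16) → 4. Pool exhausted.

4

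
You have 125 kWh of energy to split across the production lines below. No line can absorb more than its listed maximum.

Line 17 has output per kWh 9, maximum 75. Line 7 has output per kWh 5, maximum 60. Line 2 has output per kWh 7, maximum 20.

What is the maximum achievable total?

Highest output per kWh first: Line 17 9 > Line 2 7 > Line 7 5.
Line 17: +75 to 75 (cap) → 50 left.
Line 2 takes 20 to reach its cap of 20 → 30 left.
Line 7: +30 (room for 60) → 30. Pool exhausted.
Total = 9×75 + 5×30 + 7×20 = 965.

965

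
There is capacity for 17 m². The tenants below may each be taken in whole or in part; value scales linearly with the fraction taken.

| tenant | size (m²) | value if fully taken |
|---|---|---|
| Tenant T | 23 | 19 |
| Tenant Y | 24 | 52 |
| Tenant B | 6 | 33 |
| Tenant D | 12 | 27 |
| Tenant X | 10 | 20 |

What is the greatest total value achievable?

57.75

Sort by value density: Tenant B 33/6≈5.5, Tenant D 27/12≈2.25, Tenant Y 52/24≈2.17, Tenant X 20/10≈2, Tenant T 19/23≈0.826.
Tenant B: take in full, 6 m² for value 33 — 11 left.
Fill the last 11 m² with part of Tenant D: 11/12 of it earns 24.75.
Total value = 57.75.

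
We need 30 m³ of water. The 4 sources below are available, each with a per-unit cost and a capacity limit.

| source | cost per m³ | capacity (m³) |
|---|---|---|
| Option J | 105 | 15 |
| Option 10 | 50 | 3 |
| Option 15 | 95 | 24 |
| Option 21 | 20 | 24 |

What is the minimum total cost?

915

Use sources in increasing cost order.
Take 24 from Option 21 at 20 ; need 6 more.
Option 10 (50): use full 3 ; 3 m³ to go.
Option 15 at 95: take 3 of its 24 ; requirement met.
Option J: unused.
Cost = 24×20 + 3×50 + 3×95 = 915.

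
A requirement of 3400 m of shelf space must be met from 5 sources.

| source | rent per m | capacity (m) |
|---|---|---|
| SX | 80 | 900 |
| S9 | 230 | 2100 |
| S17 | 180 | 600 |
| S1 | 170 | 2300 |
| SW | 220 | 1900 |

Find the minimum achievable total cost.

499000

Use sources in increasing cost order.
SX at 80: take all 900 m — 2500 still needed.
S1 (170): use full 2300 — 200 m to go.
S17 (180): take the remaining 200 — done.
SW, S9: unused.
Cost = 900×80 + 2300×170 + 200×180 = 499000.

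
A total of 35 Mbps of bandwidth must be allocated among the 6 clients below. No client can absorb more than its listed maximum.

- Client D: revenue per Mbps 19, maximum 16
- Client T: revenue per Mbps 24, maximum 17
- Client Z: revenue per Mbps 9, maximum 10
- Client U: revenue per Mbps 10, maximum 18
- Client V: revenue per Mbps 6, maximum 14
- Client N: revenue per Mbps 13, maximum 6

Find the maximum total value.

Highest revenue per Mbps first: Client T 24 > Client D 19 > Client N 13 > Client U 10 > Client Z 9 > Client V 6.
Client T takes 17 to reach its cap of 17 — 18 left.
Client D: +16 to 16 (cap) — 2 left.
Client N has room for 6 but only 2 remain, so it gets 2.
Total = 19×16 + 24×17 + 13×2 = 738.

738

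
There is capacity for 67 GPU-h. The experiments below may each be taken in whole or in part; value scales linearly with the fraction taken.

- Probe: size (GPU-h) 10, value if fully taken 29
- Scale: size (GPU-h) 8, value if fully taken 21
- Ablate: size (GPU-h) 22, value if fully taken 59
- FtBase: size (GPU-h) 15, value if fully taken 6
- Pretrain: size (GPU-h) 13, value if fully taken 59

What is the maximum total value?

173.6

Best value per unit of size first: Pretrain 59/13≈4.54, Probe 29/10≈2.9, Ablate 59/22≈2.68, Scale 21/8≈2.62, FtBase 6/15≈0.4.
All 13 GPU-h of Pretrain fit (value 59) → 54 remain.
All 10 GPU-h of Probe fit (value 29) → 44 remain.
Ablate: take in full, 22 GPU-h for value 59 → 22 left.
Scale: take in full, 8 GPU-h for value 21 → 14 left.
Only 14 GPU-h remain; take 14/15 of FtBase for value 6×14/15 = 5.6.
Total value = 173.6.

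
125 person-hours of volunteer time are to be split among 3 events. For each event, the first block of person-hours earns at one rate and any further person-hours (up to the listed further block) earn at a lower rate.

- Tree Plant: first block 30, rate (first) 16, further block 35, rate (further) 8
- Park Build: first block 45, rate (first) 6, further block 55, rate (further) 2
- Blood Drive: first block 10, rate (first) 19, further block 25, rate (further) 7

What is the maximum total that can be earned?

Treat each block as its own option and order by rate: Blood Drive/T1 19 > Tree Plant/T1 16 > Tree Plant/T2 8 > Blood Drive/T2 7 > Park Build/T1 6 > Park Build/T2 2.
Blood Drive/T1 (19): +10 → 115 left.
Tree Plant/T1 (16): +30 → 85 left.
Tree Plant T2 at 8: fill all 35 → 50 left.
Fill Blood Drive T2 block (25 at 7) → 25 left.
Park Build T1 at 6: only 25 left, fill 25.
Total = 19×10 + 16×30 + 8×35 + 7×25 + 6×25 = 1275.

1275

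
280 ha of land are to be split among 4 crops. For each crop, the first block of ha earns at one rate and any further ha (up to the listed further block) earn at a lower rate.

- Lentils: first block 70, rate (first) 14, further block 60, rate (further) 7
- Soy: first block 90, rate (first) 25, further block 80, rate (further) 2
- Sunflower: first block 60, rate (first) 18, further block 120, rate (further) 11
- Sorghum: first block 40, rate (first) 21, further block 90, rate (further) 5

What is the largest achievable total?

5370

Treat each block as its own option and order by rate: Soy/T1 25 > Sorghum/T1 21 > Sunflower/T1 18 > Lentils/T1 14 > Sunflower/T2 11 > Lentils/T2 7 > Sorghum/T2 5 > Soy/T2 2.
Fill Soy T1 block (90 at 25) ; 190 left.
Fill Sorghum T1 block (40 at 21) ; 150 left.
Sunflower T1 at 18: fill all 60 ; 90 left.
Fill Lentils T1 block (70 at 14) ; 20 left.
20 remain; put them into Sunflower T2 at 11.
Total = 25×90 + 21×40 + 18×60 + 14×70 + 11×20 = 5370.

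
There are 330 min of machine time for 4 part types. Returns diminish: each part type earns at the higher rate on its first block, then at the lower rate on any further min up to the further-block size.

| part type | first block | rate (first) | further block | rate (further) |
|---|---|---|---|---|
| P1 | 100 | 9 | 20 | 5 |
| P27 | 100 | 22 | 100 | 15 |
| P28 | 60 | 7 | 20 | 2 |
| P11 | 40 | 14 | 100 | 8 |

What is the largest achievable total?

5070

Treat each block as its own option and order by rate: P27/tier1 22 > P27/tier2 15 > P11/tier1 14 > P1/tier1 9 > P11/tier2 8 > P28/tier1 7 > P1/tier2 5 > P28/tier2 2.
P27/tier1 (22): +100 ; 230 left.
P27 tier2 at 15: fill all 100 ; 130 left.
P11/tier1 (14): +40 ; 90 left.
90 remain; put them into P1 tier1 at 9.
Total = 22×100 + 15×100 + 14×40 + 9×90 = 5070.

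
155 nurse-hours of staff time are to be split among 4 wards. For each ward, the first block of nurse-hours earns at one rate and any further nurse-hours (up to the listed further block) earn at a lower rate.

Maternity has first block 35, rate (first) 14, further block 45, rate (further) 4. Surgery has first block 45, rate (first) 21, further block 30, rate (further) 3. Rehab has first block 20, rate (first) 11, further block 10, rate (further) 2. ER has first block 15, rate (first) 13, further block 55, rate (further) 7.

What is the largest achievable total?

2130

Treat each block as its own option and order by rate: Surgery/T1 21 > Maternity/T1 14 > ER/T1 13 > Rehab/T1 11 > ER/T2 7 > Maternity/T2 4 > Surgery/T2 3 > Rehab/T2 2.
Surgery/T1 (21): +45 ; 110 left.
Fill Maternity T1 block (35 at 14) ; 75 left.
Fill ER T1 block (15 at 13) ; 60 left.
Fill Rehab T1 block (20 at 11) ; 40 left.
40 remain; put them into ER T2 at 7.
Total = 21×45 + 14×35 + 13×15 + 11×20 + 7×40 = 2130.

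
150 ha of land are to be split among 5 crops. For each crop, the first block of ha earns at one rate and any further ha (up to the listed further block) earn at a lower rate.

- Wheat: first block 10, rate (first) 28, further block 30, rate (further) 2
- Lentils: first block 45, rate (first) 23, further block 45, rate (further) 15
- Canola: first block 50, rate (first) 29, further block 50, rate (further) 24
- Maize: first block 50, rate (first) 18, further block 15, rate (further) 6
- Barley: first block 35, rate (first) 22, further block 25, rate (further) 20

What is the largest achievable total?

3850

Order all 10 blocks by rate: Canola/first 29 > Wheat/first 28 > Canola/second 24 > Lentils/first 23 > Barley/first 22 > Barley/second 20 > Maize/first 18 > Lentils/second 15 > Maize/second 6 > Wheat/second 2.
Fill Canola first block (50 at 29) ; 100 left.
Wheat first at 28: fill all 10 ; 90 left.
Fill Canola second block (50 at 24) ; 40 left.
Lentils/first: +40 of 45 at 23; pool empty.
Total = 29×50 + 28×10 + 24×50 + 23×40 = 3850.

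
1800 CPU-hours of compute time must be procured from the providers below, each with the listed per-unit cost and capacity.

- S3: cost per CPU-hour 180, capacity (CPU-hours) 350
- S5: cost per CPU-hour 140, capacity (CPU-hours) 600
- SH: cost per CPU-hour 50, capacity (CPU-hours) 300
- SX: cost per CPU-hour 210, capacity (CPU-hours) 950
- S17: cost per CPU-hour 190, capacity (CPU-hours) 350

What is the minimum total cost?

Use providers in increasing cost order.
SH at 50: take all 300 CPU-hours — 1500 still needed.
S5 (140): use full 600 — 900 CPU-hours to go.
S3 (180): use full 350 — 550 CPU-hours to go.
S17 (190): use full 350 — 200 CPU-hours to go.
SX (210): take the remaining 200 — done.
Cost = 300×50 + 600×140 + 350×180 + 350×190 + 200×210 = 270500.

270500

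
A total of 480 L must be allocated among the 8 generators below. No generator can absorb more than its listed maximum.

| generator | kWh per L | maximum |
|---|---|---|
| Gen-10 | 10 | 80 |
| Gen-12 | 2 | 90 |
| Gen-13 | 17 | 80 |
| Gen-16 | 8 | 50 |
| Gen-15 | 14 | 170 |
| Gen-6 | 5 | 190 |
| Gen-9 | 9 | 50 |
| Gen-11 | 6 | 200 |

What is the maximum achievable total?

5690

Highest kWh per L first: Gen-13 17 > Gen-15 14 > Gen-10 10 > Gen-9 9 > Gen-16 8 > Gen-11 6 > Gen-6 5 > Gen-12 2.
Gen-13 takes 80 to reach its cap of 80 — 400 left.
Give Gen-15 170 to hit its cap of 170 — 230 left.
Give Gen-10 80 to hit its cap of 80 — 150 left.
Give Gen-9 50 to hit its cap of 50 — 100 left.
Gen-16 takes 50 to reach its cap of 50 — 50 left.
Only 50 left; Gen-11 takes them to reach 50.
Total = 10×80 + 17×80 + 8×50 + 14×170 + 9×50 + 6×50 = 5690.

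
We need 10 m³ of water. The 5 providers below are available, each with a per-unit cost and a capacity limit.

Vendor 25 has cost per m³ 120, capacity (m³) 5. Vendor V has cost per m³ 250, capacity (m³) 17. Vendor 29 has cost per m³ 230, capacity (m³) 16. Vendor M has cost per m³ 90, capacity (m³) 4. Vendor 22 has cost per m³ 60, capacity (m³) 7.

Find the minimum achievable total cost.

690

Cheapest first:
Take 7 from Vendor 22 at 60 — need 3 more.
Take 3 from Vendor M at 90 to finish.
Vendor 25, Vendor 29, Vendor V: unused.
Cost = 7×60 + 3×90 = 690.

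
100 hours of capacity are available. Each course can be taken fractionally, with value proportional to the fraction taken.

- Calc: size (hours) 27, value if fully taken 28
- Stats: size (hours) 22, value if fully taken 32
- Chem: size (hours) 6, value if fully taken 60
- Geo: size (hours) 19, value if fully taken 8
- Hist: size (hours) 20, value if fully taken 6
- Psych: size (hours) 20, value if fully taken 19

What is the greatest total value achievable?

Rank by value-to-size ratio: Chem 60/6≈10, Stats 32/22≈1.45, Calc 28/27≈1.04, Psych 19/20≈0.95, Geo 8/19≈0.421, Hist 6/20≈0.3.
Chem: take in full, 6 hours for value 60 — 94 left.
All 22 hours of Stats fit (value 32) — 72 remain.
Calc: take in full, 27 hours for value 28 — 45 left.
Psych: take in full, 20 hours for value 19 — 25 left.
All 19 hours of Geo fit (value 8) — 6 remain.
Only 6 hours remain; take 6/20 of Hist for value 6×6/20 = 1.8.
Total value = 148.8.

148.8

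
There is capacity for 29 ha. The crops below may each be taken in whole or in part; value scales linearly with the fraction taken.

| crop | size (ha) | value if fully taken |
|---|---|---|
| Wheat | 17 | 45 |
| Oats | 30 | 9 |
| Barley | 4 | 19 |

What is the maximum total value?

Rank by value-to-size ratio: Barley 19/4≈4.75, Wheat 45/17≈2.65, Oats 9/30≈0.3.
All 4 ha of Barley fit (value 19) ; 25 remain.
Take all of Wheat (17 ha, value 45) ; 8 ha left.
Only 8 ha remain; take 8/30 of Oats for value 9×8/30 = 2.4.
Total value = 66.4.

66.4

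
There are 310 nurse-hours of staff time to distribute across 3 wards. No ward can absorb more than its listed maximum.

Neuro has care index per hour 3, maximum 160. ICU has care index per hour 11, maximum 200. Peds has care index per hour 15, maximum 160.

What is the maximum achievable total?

4050

Rank by care index per hour: Peds 15 > ICU 11 > Neuro 3.
Peds: +160 to 160 (cap) → 150 left.
Only 150 left; ICU takes them to reach 150.
Total = 11×150 + 15×160 = 4050.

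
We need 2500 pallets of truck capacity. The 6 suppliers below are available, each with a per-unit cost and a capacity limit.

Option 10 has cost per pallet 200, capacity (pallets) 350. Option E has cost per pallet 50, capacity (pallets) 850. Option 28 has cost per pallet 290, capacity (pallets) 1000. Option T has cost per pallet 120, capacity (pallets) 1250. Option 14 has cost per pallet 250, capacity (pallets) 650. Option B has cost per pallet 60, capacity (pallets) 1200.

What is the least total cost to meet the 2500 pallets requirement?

Use suppliers in increasing cost order.
Take 850 from Option E at 50 ; need 1650 more.
Take 1200 from Option B at 60 ; need 450 more.
Take 450 from Option T at 120 to finish.
Option 10, Option 14, Option 28: unused.
Cost = 850×50 + 1200×60 + 450×120 = 168500.

168500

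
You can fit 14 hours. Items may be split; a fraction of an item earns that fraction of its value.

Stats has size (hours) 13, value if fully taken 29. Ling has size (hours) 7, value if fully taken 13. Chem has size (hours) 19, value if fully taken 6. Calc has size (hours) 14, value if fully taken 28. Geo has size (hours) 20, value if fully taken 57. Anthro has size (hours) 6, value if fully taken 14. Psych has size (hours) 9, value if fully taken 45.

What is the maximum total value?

59.25

Rank by value-to-size ratio: Psych 45/9≈5, Geo 57/20≈2.85, Anthro 14/6≈2.33, Stats 29/13≈2.23, Calc 28/14≈2, Ling 13/7≈1.86, Chem 6/19≈0.316.
Psych: take in full, 9 hours for value 45 — 5 left.
5 hours left: a 5/20 share of Geo gives 57×5/20 = 14.25.
Total value = 59.25.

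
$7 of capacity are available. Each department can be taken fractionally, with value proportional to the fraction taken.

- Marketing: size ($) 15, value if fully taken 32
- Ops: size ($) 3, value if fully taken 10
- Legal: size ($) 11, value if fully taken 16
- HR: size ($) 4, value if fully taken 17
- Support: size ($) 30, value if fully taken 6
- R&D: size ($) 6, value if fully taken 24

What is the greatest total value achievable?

29

Rank by value-to-size ratio: HR 17/4≈4.25, R&D 24/6≈4, Ops 10/3≈3.33, Marketing 32/15≈2.13, Legal 16/11≈1.45, Support 6/30≈0.2.
HR: take in full, 4 $ for value 17 ; 3 left.
Only 3 $ remain; take 3/6 of R&D for value 24×3/6 = 12.
Total value = 29.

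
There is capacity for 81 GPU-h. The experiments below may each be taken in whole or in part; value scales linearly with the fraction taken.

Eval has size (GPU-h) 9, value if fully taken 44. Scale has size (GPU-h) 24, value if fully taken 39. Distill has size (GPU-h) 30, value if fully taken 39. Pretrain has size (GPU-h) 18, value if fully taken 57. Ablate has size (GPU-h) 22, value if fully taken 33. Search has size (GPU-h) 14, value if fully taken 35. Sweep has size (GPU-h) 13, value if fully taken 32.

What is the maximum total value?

211.5

Best value per unit of size first: Eval 44/9≈4.89, Pretrain 57/18≈3.17, Search 35/14≈2.5, Sweep 32/13≈2.46, Scale 39/24≈1.62, Ablate 33/22≈1.5, Distill 39/30≈1.3.
Take all of Eval (9 GPU-h, value 44) — 72 GPU-h left.
Take all of Pretrain (18 GPU-h, value 57) — 54 GPU-h left.
Take all of Search (14 GPU-h, value 35) — 40 GPU-h left.
All 13 GPU-h of Sweep fit (value 32) — 27 remain.
Scale: take in full, 24 GPU-h for value 39 — 3 left.
Fill the last 3 GPU-h with part of Ablate: 3/22 of it earns 4.5.
Total value = 211.5.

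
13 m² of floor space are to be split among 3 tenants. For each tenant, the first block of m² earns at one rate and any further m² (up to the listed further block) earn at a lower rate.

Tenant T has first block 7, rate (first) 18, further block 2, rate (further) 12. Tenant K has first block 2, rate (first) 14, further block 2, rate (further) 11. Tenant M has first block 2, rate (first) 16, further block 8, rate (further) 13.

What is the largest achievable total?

212

Order all 6 blocks by rate: Tenant T/tier1 18 > Tenant M/tier1 16 > Tenant K/tier1 14 > Tenant M/tier2 13 > Tenant T/tier2 12 > Tenant K/tier2 11.
Tenant T tier1 at 18: fill all 7 → 6 left.
Tenant M/tier1 (16): +2 → 4 left.
Tenant K tier1 at 14: fill all 2 → 2 left.
2 remain; put them into Tenant M tier2 at 13.
Total = 18×7 + 16×2 + 14×2 + 13×2 = 212.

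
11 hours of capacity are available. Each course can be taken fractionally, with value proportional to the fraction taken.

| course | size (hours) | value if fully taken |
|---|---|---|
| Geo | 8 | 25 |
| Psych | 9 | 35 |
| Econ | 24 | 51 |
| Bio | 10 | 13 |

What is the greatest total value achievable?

41.25

Best value per unit of size first: Psych 35/9≈3.89, Geo 25/8≈3.12, Econ 51/24≈2.12, Bio 13/10≈1.3.
Take all of Psych (9 hours, value 35) ; 2 hours left.
2 hours left: a 2/8 share of Geo gives 25×2/8 = 6.25.
Total value = 41.25.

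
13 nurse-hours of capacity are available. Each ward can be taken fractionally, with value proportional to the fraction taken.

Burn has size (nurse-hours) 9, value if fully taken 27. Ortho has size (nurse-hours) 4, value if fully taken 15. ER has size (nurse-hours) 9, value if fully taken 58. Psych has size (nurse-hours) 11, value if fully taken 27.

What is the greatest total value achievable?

73

Best value per unit of size first: ER 58/9≈6.44, Ortho 15/4≈3.75, Burn 27/9≈3, Psych 27/11≈2.45.
All 9 nurse-hours of ER fit (value 58) — 4 remain.
All 4 nurse-hours of Ortho fit (value 15) — 0 remain.
Total value = 73.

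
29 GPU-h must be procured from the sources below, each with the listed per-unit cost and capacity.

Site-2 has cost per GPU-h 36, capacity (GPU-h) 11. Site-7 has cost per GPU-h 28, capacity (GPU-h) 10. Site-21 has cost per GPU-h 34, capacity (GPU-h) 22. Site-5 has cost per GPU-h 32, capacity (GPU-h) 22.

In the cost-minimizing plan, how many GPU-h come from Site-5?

19

Use sources in increasing cost order.
Site-7 (28): use full 10 → 19 GPU-h to go.
Site-5 (32): take the remaining 19 → done.
Site-21, Site-2: unused.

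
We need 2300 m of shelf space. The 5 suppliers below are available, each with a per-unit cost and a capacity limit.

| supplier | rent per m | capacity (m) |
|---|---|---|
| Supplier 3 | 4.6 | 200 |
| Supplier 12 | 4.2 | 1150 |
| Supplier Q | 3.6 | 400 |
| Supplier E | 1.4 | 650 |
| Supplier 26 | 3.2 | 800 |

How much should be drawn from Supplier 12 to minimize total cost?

450

Use suppliers in increasing cost order.
Supplier E (1.4): use full 650 → 1650 m to go.
Supplier 26 (3.2): use full 800 → 850 m to go.
Supplier Q (3.6): use full 400 → 450 m to go.
Supplier 12 at 4.2: take 450 of its 1150 → requirement met.
Supplier 3: unused.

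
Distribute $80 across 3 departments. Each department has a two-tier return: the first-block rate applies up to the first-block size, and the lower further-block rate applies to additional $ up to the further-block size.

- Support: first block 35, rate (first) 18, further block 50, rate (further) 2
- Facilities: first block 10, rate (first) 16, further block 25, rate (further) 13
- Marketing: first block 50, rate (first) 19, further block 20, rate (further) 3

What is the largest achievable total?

Treat each block as its own option and order by rate: Marketing/first 19 > Support/first 18 > Facilities/first 16 > Facilities/second 13 > Marketing/second 3 > Support/second 2.
Marketing first at 19: fill all 50 → 30 left.
30 remain; put them into Support first at 18.
Total = 19×50 + 18×30 = 1490.

1490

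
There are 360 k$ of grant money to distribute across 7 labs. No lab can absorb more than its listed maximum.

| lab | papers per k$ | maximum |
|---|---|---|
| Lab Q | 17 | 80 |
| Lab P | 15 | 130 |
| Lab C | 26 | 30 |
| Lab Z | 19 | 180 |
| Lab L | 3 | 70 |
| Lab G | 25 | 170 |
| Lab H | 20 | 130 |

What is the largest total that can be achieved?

8200

Order the labs by papers per k$: Lab C 26 > Lab G 25 > Lab H 20 > Lab Z 19 > Lab Q 17 > Lab P 15 > Lab L 3.
Lab C takes 30 to reach its cap of 30 — 330 left.
Lab G takes 170 to reach its cap of 170 — 160 left.
Lab H: +130 to 130 (cap) — 30 left.
Lab Z has room for 180 but only 30 remain, so it gets 30.
Total = 26×30 + 19×30 + 25×170 + 20×130 = 8200.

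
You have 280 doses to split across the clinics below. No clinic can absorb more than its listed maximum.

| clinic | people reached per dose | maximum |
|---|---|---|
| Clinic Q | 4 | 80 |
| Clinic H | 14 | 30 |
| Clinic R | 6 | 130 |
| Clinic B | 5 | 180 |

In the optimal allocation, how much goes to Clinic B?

Rank by people reached per dose: Clinic H 14 > Clinic R 6 > Clinic B 5 > Clinic Q 4.
Give Clinic H 30 to hit its cap of 30 → 250 left.
Clinic R takes 130 to reach its cap of 130 → 120 left.
Clinic B: +120 (room for 180) → 120. Pool exhausted.

120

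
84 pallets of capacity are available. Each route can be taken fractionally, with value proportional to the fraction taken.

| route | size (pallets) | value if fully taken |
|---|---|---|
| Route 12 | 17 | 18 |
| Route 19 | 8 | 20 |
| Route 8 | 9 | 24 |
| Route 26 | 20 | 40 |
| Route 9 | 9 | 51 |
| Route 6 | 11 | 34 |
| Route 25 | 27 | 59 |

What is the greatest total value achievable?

Rank by value-to-size ratio: Route 9 51/9≈5.67, Route 6 34/11≈3.09, Route 8 24/9≈2.67, Route 19 20/8≈2.5, Route 25 59/27≈2.19, Route 26 40/20≈2, Route 12 18/17≈1.06.
Route 9: take in full, 9 pallets for value 51 ; 75 left.
Take all of Route 6 (11 pallets, value 34) ; 64 pallets left.
Take all of Route 8 (9 pallets, value 24) ; 55 pallets left.
Take all of Route 19 (8 pallets, value 20) ; 47 pallets left.
All 27 pallets of Route 25 fit (value 59) ; 20 remain.
Take all of Route 26 (20 pallets, value 40) ; 0 pallets left.
Total value = 228.

228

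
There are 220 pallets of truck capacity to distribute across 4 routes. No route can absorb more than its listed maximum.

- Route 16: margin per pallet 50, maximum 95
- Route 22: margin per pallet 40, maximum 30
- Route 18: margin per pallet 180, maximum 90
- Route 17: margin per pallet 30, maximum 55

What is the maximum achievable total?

22300

Order the routes by margin per pallet: Route 18 180 > Route 16 50 > Route 22 40 > Route 17 30.
Route 18: +90 to 90 (cap) ; 130 left.
Route 16 takes 95 to reach its cap of 95 ; 35 left.
Give Route 22 30 to hit its cap of 30 ; 5 left.
Route 17: +5 (room for 55) → 5. Pool exhausted.
Total = 50×95 + 40×30 + 180×90 + 30×5 = 22300.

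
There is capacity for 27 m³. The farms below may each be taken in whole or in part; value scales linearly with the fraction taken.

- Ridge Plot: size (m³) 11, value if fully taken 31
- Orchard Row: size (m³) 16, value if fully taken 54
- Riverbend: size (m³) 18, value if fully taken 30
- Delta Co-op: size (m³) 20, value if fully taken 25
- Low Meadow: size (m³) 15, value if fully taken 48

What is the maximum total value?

Rank by value-to-size ratio: Orchard Row 54/16≈3.38, Low Meadow 48/15≈3.2, Ridge Plot 31/11≈2.82, Riverbend 30/18≈1.67, Delta Co-op 25/20≈1.25.
Orchard Row: take in full, 16 m³ for value 54 ; 11 left.
11 m³ left: a 11/15 share of Low Meadow gives 48×11/15 = 35.2.
Total value = 89.2.

89.2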